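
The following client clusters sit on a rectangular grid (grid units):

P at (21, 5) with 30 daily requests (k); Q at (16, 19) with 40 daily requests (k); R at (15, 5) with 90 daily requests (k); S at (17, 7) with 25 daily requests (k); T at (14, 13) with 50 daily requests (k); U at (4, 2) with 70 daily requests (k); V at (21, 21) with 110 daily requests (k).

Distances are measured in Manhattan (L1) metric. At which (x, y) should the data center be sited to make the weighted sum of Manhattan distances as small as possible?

(15, 7)

Manhattan distance separates: Σwᵢ(|x−xᵢ|+|y−yᵢ|) = Σwᵢ|x−xᵢ| + Σwᵢ|y−yᵢ|, so x and y are optimised independently as 1-D weighted medians.
Total weight W = 415; half = 207.5.
x-coordinate, sorted with cumulative weight:
  x=4 (U, w=70) cum 70
  x=14 (T, w=50) cum 120
  x=15 (R, w=90) cum 210  ← median
  x=16 (Q, w=40) cum 250
  x=17 (S, w=25) cum 275
  x=21 (P, w=30) cum 305
  x=21 (V, w=110) cum 415
⇒ x* = 15
y-coordinate, sorted with cumulative weight:
  y=2 (U, w=70) cum 70
  y=5 (P, w=30) cum 100
  y=5 (R, w=90) cum 190
  y=7 (S, w=25) cum 215  ← median
  y=13 (T, w=50) cum 265
  y=19 (Q, w=40) cum 305
  y=21 (V, w=110) cum 415
⇒ y* = 7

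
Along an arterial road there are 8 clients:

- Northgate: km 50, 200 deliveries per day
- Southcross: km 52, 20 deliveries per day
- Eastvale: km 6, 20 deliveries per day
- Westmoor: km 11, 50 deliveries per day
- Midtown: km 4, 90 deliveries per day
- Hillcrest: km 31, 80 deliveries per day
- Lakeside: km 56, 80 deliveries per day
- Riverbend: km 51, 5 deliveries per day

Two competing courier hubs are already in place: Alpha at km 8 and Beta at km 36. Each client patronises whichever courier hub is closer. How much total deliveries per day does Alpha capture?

160

The indifferent point is the midpoint (8+36)/2 = 22; clients left of it (closer to Alpha at 8) go to Alpha, those right go to Beta.
  Midtown at 4 (w=90) → Alpha
  Eastvale at 6 (w=20) → Alpha
  Westmoor at 11 (w=50) → Alpha
  Hillcrest at 31 (w=80) → Beta
  Northgate at 50 (w=200) → Beta
  Riverbend at 51 (w=5) → Beta
  Southcross at 52 (w=20) → Beta
  Lakeside at 56 (w=80) → Beta
Alpha captures 160; Beta captures 385.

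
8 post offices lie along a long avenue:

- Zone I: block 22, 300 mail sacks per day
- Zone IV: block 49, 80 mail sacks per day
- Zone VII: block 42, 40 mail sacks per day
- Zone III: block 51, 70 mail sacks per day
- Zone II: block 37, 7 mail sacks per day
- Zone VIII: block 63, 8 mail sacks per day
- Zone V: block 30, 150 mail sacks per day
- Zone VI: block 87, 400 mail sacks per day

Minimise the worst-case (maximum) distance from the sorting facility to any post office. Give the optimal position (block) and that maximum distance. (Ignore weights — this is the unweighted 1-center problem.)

The 1-center on a line is the midpoint of the two extreme points: leftmost at 22, rightmost at 87.
Optimal location = (22 + 87)/2 = 54.5; maximum distance = (87 − 22)/2 = 32.5.

location 54.5, max distance 32.5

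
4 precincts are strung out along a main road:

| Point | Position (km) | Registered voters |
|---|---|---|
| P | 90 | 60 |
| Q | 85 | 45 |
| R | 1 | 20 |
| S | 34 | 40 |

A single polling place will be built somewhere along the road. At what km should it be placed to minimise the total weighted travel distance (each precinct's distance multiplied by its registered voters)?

For a sum of weighted absolute distances on a line, the optimum is the weighted median (not the mean). Total weight W = 165; half-weight = 82.5.
Sort by position and accumulate weight:
  km 1 (R, w=20) → cum 20
  km 34 (S, w=40) → cum 60
  km 85 (Q, w=45) → cum 105  ≥ 82.5 → median here
  km 90 (P, w=60) → cum 165
Optimal location: km 85.

x = 85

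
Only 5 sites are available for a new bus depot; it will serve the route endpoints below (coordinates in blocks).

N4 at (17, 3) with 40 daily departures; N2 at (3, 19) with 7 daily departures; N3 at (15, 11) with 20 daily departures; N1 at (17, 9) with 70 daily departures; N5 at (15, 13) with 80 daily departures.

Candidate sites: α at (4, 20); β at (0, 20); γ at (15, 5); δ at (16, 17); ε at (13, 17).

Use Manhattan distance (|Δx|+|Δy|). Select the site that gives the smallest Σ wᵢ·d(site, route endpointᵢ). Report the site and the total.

γ, total 1522 blocks

Total weighted distance at each candidate:
  α (4, 20): total = 4734
  β (0, 20): total = 5588
  γ (15, 5): total = 1522
  δ (16, 17): total = 1875
  ε (13, 17): total = 2284
Minimum is at γ with total 1522 blocks.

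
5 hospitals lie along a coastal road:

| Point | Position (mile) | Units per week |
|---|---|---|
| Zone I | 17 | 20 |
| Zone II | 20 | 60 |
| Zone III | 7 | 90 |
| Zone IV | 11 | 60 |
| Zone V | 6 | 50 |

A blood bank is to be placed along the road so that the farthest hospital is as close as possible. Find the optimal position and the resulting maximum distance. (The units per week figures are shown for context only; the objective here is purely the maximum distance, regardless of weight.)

The 1-center on a line is the midpoint of the two extreme points: leftmost at 6, rightmost at 20.
Optimal location = (6 + 20)/2 = 13; maximum distance = (20 − 6)/2 = 7.

location 13, max distance 7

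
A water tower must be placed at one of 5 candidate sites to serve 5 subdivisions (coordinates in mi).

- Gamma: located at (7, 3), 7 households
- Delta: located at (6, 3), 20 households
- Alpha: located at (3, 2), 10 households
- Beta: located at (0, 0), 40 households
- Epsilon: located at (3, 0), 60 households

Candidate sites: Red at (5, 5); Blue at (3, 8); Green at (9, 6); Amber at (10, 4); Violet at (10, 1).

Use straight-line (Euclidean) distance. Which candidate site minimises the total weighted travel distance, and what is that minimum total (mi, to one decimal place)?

Red, total 706.5 mi

Total weighted distance at each candidate:
  Red (5, 5): total = 706.5
  Blue (3, 8): total = 1043.2
  Green (9, 6): total = 1124.0
  Amber (10, 4): total = 1091.9
  Violet (10, 1): total = 1011.7
Minimum is at Red with total 706.5 mi.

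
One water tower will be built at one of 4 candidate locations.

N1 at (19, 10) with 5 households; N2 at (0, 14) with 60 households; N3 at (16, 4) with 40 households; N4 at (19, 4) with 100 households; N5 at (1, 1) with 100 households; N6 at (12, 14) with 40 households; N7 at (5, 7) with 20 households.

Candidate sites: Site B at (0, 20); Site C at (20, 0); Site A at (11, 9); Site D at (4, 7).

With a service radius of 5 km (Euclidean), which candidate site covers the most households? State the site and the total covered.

Coverage radius r = 5 km; a point is covered iff (Δx)²+(Δy)² ≤ 5² = 25.
  Site B (0, 20): covers {none} → 0
  Site C (20, 0): covers {N4} → 100
  Site A (11, 9): covers {none} → 0
  Site D (4, 7): covers {N7} → 20
Maximum coverage at Site C: 100 households.

Site C, covering 100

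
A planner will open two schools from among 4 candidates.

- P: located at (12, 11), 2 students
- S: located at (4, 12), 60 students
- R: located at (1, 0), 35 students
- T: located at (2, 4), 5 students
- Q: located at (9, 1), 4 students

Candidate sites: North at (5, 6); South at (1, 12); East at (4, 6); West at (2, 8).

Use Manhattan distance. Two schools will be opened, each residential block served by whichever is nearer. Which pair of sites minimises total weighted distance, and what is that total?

{South, East}, total 579

Evaluate every pair (each demand assigned to the nearer of the two):
  {South, East}: total = 579
  {South, West}: total = 595
  {North, South}: total = 615
  {North, East}: total = 755
  {North, West}: total = 755
  {East, West}: total = 761
Best pair: {South, East} with total 579.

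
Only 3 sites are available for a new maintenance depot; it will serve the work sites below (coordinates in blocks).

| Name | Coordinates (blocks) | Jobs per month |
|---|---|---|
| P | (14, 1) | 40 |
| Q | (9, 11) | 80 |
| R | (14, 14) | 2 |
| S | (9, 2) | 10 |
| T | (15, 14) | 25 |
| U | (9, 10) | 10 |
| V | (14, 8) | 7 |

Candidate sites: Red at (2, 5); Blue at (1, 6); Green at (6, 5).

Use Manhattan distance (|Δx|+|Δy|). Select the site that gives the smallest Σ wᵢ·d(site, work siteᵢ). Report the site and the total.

Green, total 1901 blocks

Total weighted distance at each candidate:
  Red (2, 5): total = 2597
  Blue (1, 6): total = 2697
  Green (6, 5): total = 1901
Minimum is at Green with total 1901 blocks.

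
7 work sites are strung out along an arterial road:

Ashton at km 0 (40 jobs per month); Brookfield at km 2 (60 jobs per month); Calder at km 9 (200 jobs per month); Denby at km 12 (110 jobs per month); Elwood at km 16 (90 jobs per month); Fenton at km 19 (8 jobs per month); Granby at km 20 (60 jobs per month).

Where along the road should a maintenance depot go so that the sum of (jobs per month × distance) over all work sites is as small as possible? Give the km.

x = 9

For a sum of weighted absolute distances on a line, the optimum is the weighted median (not the mean). Total weight W = 568; half-weight = 284.
Sort by position and accumulate weight:
  km 0 (Ashton, w=40) → cum 40
  km 2 (Brookfield, w=60) → cum 100
  km 9 (Calder, w=200) → cum 300  ≥ 284 → median here
  km 12 (Denby, w=110) → cum 410
  km 16 (Elwood, w=90) → cum 500
  km 19 (Fenton, w=8) → cum 508
  km 20 (Granby, w=60) → cum 568
Optimal location: km 9.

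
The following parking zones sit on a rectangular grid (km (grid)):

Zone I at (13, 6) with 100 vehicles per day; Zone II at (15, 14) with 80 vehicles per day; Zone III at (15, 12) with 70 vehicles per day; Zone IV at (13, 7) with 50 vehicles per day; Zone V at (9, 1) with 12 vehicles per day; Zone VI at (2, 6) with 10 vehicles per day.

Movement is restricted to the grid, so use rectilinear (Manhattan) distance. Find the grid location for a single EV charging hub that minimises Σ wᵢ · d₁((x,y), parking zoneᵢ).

Manhattan distance separates: Σwᵢ(|x−xᵢ|+|y−yᵢ|) = Σwᵢ|x−xᵢ| + Σwᵢ|y−yᵢ|, so x and y are optimised independently as 1-D weighted medians.
Total weight W = 322; half = 161.
x-coordinate, sorted with cumulative weight:
  x=2 (Zone VI, w=10) cum 10
  x=9 (Zone V, w=12) cum 22
  x=13 (Zone I, w=100) cum 122
  x=13 (Zone IV, w=50) cum 172  ← median
  x=15 (Zone II, w=80) cum 252
  x=15 (Zone III, w=70) cum 322
⇒ x* = 13
y-coordinate, sorted with cumulative weight:
  y=1 (Zone V, w=12) cum 12
  y=6 (Zone I, w=100) cum 112
  y=6 (Zone VI, w=10) cum 122
  y=7 (Zone IV, w=50) cum 172  ← median
  y=12 (Zone III, w=70) cum 242
  y=14 (Zone II, w=80) cum 322
⇒ y* = 7

(13, 7)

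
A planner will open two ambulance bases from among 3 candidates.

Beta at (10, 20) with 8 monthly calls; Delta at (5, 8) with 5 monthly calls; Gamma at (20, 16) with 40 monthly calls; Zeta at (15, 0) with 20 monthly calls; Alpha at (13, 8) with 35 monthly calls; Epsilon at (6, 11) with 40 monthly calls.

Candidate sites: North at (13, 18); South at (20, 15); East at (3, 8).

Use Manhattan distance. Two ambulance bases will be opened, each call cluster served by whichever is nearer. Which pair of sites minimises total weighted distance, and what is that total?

Evaluate every pair (each demand assigned to the nearer of the two):
  {South, East}: total = 1160
  {North, East}: total = 1400
  {North, South}: total = 1480
Best pair: {South, East} with total 1160.

{South, East}, total 1160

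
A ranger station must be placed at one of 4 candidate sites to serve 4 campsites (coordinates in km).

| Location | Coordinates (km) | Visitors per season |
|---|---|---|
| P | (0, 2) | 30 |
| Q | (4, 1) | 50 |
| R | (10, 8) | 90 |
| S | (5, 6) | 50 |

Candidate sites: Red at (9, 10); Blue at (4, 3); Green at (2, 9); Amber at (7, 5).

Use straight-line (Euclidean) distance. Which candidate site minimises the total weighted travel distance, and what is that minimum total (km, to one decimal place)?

Total weighted distance at each candidate:
  Red (9, 10): total = 1360.1
  Blue (4, 3): total = 1084.7
  Green (2, 9): total = 1568.4
  Amber (7, 5): total = 972.1
Minimum is at Amber with total 972.1 km.

Amber, total 972.1 km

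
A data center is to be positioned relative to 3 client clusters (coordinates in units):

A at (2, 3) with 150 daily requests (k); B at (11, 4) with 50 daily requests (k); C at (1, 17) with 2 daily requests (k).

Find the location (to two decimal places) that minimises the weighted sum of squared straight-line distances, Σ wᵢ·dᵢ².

The minimiser of Σwᵢ‖p−pᵢ‖² is the weighted centroid p* = (Σwᵢpᵢ)/(Σwᵢ).
Σwᵢ = 202.
Σwᵢxᵢ = 150·2 + 50·11 + 2·1 = 852.
Σwᵢyᵢ = 150·3 + 50·4 + 2·17 = 684.
x* = 852/202 = 4.22, y* = 684/202 = 3.39.

(4.22, 3.39)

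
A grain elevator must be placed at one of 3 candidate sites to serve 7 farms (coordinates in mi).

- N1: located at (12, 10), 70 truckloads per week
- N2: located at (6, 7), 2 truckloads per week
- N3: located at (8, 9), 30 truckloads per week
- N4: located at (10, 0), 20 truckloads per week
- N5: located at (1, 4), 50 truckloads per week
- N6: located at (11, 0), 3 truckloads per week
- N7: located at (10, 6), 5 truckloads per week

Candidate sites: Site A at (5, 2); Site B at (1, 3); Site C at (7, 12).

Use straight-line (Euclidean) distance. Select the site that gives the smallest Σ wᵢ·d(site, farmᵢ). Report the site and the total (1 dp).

Site C, total 1300.9 mi

Total weighted distance at each candidate:
  Site A (5, 2): total = 1365.1
  Site B (1, 3): total = 1520.6
  Site C (7, 12): total = 1300.9
Minimum is at Site C with total 1300.9 mi.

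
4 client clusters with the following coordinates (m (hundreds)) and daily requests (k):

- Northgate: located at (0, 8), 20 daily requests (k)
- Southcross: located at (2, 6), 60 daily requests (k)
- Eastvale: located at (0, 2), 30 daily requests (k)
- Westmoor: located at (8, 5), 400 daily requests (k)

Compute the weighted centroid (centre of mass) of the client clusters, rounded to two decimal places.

(6.51, 5.06)

The minimiser of Σwᵢ‖p−pᵢ‖² is the weighted centroid p* = (Σwᵢpᵢ)/(Σwᵢ).
Σwᵢ = 510.
Σwᵢxᵢ = 20·0 + 60·2 + 30·0 + 400·8 = 3320.
Σwᵢyᵢ = 20·8 + 60·6 + 30·2 + 400·5 = 2580.
x* = 3320/510 = 6.51, y* = 2580/510 = 5.06.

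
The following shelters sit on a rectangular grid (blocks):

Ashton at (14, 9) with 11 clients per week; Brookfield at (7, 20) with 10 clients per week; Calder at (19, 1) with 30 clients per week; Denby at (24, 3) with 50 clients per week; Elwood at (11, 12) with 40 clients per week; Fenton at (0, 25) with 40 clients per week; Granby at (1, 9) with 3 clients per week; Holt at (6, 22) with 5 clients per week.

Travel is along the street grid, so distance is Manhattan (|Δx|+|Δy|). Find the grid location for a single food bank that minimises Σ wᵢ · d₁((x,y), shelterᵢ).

Manhattan distance separates: Σwᵢ(|x−xᵢ|+|y−yᵢ|) = Σwᵢ|x−xᵢ| + Σwᵢ|y−yᵢ|, so x and y are optimised independently as 1-D weighted medians.
Total weight W = 189; half = 94.5.
x-coordinate, sorted with cumulative weight:
  x=0 (Fenton, w=40) cum 40
  x=1 (Granby, w=3) cum 43
  x=6 (Holt, w=5) cum 48
  x=7 (Brookfield, w=10) cum 58
  x=11 (Elwood, w=40) cum 98  ← median
  x=14 (Ashton, w=11) cum 109
  x=19 (Calder, w=30) cum 139
  x=24 (Denby, w=50) cum 189
⇒ x* = 11
y-coordinate, sorted with cumulative weight:
  y=1 (Calder, w=30) cum 30
  y=3 (Denby, w=50) cum 80
  y=9 (Ashton, w=11) cum 91
  y=9 (Granby, w=3) cum 94
  y=12 (Elwood, w=40) cum 134  ← median
  y=20 (Brookfield, w=10) cum 144
  y=22 (Holt, w=5) cum 149
  y=25 (Fenton, w=40) cum 189
⇒ y* = 12

(11, 12)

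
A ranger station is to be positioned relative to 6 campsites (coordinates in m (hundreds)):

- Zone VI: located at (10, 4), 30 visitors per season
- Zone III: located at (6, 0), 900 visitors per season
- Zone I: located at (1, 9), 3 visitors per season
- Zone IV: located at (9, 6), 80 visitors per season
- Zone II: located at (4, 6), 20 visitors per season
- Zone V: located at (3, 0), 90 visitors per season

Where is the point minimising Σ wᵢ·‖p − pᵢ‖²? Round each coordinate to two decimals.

The minimiser of Σwᵢ‖p−pᵢ‖² is the weighted centroid p* = (Σwᵢpᵢ)/(Σwᵢ).
Σwᵢ = 1123.
Σwᵢxᵢ = 30·10 + 900·6 + 3·1 + 80·9 + 20·4 + 90·3 = 6773.
Σwᵢyᵢ = 30·4 + 900·0 + 3·9 + 80·6 + 20·6 + 90·0 = 747.
x* = 6773/1123 = 6.03, y* = 747/1123 = 0.67.

(6.03, 0.67)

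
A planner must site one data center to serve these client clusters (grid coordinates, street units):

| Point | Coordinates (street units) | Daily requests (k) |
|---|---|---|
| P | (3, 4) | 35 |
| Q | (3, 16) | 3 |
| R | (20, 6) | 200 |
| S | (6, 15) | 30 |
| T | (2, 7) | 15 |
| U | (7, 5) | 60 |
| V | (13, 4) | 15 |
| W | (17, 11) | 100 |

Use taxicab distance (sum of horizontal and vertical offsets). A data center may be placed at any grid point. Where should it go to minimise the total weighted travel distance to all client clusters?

(17, 6)

Manhattan distance separates: Σwᵢ(|x−xᵢ|+|y−yᵢ|) = Σwᵢ|x−xᵢ| + Σwᵢ|y−yᵢ|, so x and y are optimised independently as 1-D weighted medians.
Total weight W = 458; half = 229.
x-coordinate, sorted with cumulative weight:
  x=2 (T, w=15) cum 15
  x=3 (P, w=35) cum 50
  x=3 (Q, w=3) cum 53
  x=6 (S, w=30) cum 83
  x=7 (U, w=60) cum 143
  x=13 (V, w=15) cum 158
  x=17 (W, w=100) cum 258  ← median
  x=20 (R, w=200) cum 458
⇒ x* = 17
y-coordinate, sorted with cumulative weight:
  y=4 (P, w=35) cum 35
  y=4 (V, w=15) cum 50
  y=5 (U, w=60) cum 110
  y=6 (R, w=200) cum 310  ← median
  y=7 (T, w=15) cum 325
  y=11 (W, w=100) cum 425
  y=15 (S, w=30) cum 455
  y=16 (Q, w=3) cum 458
⇒ y* = 6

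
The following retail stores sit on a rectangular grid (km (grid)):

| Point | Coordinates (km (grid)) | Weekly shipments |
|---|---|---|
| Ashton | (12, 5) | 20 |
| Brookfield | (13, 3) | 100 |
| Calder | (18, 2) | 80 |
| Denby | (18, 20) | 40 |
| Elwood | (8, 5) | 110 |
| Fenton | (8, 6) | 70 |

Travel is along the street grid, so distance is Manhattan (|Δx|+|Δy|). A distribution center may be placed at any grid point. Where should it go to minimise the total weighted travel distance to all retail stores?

(13, 5)

Manhattan distance separates: Σwᵢ(|x−xᵢ|+|y−yᵢ|) = Σwᵢ|x−xᵢ| + Σwᵢ|y−yᵢ|, so x and y are optimised independently as 1-D weighted medians.
Total weight W = 420; half = 210.
x-coordinate, sorted with cumulative weight:
  x=8 (Elwood, w=110) cum 110
  x=8 (Fenton, w=70) cum 180
  x=12 (Ashton, w=20) cum 200
  x=13 (Brookfield, w=100) cum 300  ← median
  x=18 (Calder, w=80) cum 380
  x=18 (Denby, w=40) cum 420
⇒ x* = 13
y-coordinate, sorted with cumulative weight:
  y=2 (Calder, w=80) cum 80
  y=3 (Brookfield, w=100) cum 180
  y=5 (Ashton, w=20) cum 200
  y=5 (Elwood, w=110) cum 310  ← median
  y=6 (Fenton, w=70) cum 380
  y=20 (Denby, w=40) cum 420
⇒ y* = 5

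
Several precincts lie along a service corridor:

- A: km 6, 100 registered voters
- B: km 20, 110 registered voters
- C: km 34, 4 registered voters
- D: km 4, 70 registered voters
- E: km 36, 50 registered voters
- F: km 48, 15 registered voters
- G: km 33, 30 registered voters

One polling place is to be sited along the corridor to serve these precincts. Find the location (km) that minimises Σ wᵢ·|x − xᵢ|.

x = 20

For a sum of weighted absolute distances on a line, the optimum is the weighted median (not the mean). Total weight W = 379; half-weight = 189.5.
Sort by position and accumulate weight:
  km 4 (D, w=70) → cum 70
  km 6 (A, w=100) → cum 170
  km 20 (B, w=110) → cum 280  ≥ 189.5 → median here
  km 33 (G, w=30) → cum 310
  km 34 (C, w=4) → cum 314
  km 36 (E, w=50) → cum 364
  km 48 (F, w=15) → cum 379
Optimal location: km 20.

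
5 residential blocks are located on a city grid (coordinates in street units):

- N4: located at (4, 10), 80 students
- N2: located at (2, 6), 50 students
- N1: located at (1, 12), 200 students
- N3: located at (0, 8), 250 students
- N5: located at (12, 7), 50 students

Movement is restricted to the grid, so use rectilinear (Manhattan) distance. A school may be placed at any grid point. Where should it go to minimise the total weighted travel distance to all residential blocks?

(1, 8)

Manhattan distance separates: Σwᵢ(|x−xᵢ|+|y−yᵢ|) = Σwᵢ|x−xᵢ| + Σwᵢ|y−yᵢ|, so x and y are optimised independently as 1-D weighted medians.
Total weight W = 630; half = 315.
x-coordinate, sorted with cumulative weight:
  x=0 (N3, w=250) cum 250
  x=1 (N1, w=200) cum 450  ← median
  x=2 (N2, w=50) cum 500
  x=4 (N4, w=80) cum 580
  x=12 (N5, w=50) cum 630
⇒ x* = 1
y-coordinate, sorted with cumulative weight:
  y=6 (N2, w=50) cum 50
  y=7 (N5, w=50) cum 100
  y=8 (N3, w=250) cum 350  ← median
  y=10 (N4, w=80) cum 430
  y=12 (N1, w=200) cum 630
⇒ y* = 8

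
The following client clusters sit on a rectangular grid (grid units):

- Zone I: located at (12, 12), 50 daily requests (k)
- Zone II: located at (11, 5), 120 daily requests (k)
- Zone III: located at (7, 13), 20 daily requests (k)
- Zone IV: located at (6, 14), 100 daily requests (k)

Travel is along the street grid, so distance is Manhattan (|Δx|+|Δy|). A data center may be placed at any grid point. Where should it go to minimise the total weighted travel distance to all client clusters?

(11, 12)

Manhattan distance separates: Σwᵢ(|x−xᵢ|+|y−yᵢ|) = Σwᵢ|x−xᵢ| + Σwᵢ|y−yᵢ|, so x and y are optimised independently as 1-D weighted medians.
Total weight W = 290; half = 145.
x-coordinate, sorted with cumulative weight:
  x=6 (Zone IV, w=100) cum 100
  x=7 (Zone III, w=20) cum 120
  x=11 (Zone II, w=120) cum 240  ← median
  x=12 (Zone I, w=50) cum 290
⇒ x* = 11
y-coordinate, sorted with cumulative weight:
  y=5 (Zone II, w=120) cum 120
  y=12 (Zone I, w=50) cum 170  ← median
  y=13 (Zone III, w=20) cum 190
  y=14 (Zone IV, w=100) cum 290
⇒ y* = 12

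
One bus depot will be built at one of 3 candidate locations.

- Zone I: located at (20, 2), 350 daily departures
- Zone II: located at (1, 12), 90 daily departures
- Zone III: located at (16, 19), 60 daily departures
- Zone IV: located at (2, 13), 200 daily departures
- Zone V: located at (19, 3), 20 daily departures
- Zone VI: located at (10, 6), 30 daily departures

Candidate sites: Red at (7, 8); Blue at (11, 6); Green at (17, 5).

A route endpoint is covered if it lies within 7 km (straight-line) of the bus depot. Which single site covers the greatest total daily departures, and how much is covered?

Coverage radius r = 7 km; a point is covered iff (Δx)²+(Δy)² ≤ 7² = 49.
  Red (7, 8): covers {Zone VI} → 30
  Blue (11, 6): covers {Zone VI} → 30
  Green (17, 5): covers {Zone I, Zone V} → 370
Maximum coverage at Green: 370 daily departures.

Green, covering 370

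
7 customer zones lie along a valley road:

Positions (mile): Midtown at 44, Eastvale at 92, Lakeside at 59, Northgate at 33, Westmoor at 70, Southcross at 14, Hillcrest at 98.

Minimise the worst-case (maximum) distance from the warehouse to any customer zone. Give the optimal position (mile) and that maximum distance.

The 1-center on a line is the midpoint of the two extreme points: leftmost at 14, rightmost at 98.
Optimal location = (14 + 98)/2 = 56; maximum distance = (98 − 14)/2 = 42.

location 56, max distance 42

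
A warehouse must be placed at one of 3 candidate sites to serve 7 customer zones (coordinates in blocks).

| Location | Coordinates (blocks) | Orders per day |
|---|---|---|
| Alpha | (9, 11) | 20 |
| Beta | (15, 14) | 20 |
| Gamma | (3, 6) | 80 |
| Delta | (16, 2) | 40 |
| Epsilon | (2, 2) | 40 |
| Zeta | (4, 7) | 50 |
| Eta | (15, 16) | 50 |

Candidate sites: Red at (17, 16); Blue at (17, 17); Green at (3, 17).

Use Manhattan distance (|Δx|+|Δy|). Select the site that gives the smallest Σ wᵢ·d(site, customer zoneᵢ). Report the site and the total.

Green, total 4380 blocks

Total weighted distance at each candidate:
  Red (17, 16): total = 5220
  Blue (17, 17): total = 5520
  Green (3, 17): total = 4380
Minimum is at Green with total 4380 blocks.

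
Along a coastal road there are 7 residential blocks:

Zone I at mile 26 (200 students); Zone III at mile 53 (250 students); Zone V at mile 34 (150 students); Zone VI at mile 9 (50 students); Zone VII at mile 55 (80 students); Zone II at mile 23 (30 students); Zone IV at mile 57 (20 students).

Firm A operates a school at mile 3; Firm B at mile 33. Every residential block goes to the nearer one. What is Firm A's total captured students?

The indifferent point is the midpoint (3+33)/2 = 18; residential blocks left of it (closer to Firm A at 3) go to Firm A, those right go to Firm B.
  Zone VI at 9 (w=50) → Firm A
  Zone II at 23 (w=30) → Firm B
  Zone I at 26 (w=200) → Firm B
  Zone V at 34 (w=150) → Firm B
  Zone III at 53 (w=250) → Firm B
  Zone VII at 55 (w=80) → Firm B
  Zone IV at 57 (w=20) → Firm B
Firm A captures 50; Firm B captures 730.

50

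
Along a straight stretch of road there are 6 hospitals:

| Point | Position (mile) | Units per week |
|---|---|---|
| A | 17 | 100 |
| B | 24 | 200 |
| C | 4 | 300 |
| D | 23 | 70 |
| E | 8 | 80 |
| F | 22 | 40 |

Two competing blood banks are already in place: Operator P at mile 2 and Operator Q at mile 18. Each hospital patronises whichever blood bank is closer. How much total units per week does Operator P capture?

The indifferent point is the midpoint (2+18)/2 = 10; hospitals left of it (closer to Operator P at 2) go to Operator P, those right go to Operator Q.
  C at 4 (w=300) → Operator P
  E at 8 (w=80) → Operator P
  A at 17 (w=100) → Operator Q
  F at 22 (w=40) → Operator Q
  D at 23 (w=70) → Operator Q
  B at 24 (w=200) → Operator Q
Operator P captures 380; Operator Q captures 410.

380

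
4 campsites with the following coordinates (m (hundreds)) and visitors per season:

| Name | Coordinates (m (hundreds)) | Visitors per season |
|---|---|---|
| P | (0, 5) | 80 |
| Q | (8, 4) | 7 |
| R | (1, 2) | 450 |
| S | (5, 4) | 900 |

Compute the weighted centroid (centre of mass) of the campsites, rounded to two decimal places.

The minimiser of Σwᵢ‖p−pᵢ‖² is the weighted centroid p* = (Σwᵢpᵢ)/(Σwᵢ).
Σwᵢ = 1437.
Σwᵢxᵢ = 80·0 + 7·8 + 450·1 + 900·5 = 5006.
Σwᵢyᵢ = 80·5 + 7·4 + 450·2 + 900·4 = 4928.
x* = 5006/1437 = 3.48, y* = 4928/1437 = 3.43.

(3.48, 3.43)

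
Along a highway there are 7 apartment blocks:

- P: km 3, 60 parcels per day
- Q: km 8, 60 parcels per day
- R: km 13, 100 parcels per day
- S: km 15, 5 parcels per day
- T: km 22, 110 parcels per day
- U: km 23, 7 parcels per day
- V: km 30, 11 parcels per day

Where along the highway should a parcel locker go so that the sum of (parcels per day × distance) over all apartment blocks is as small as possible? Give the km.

For a sum of weighted absolute distances on a line, the optimum is the weighted median (not the mean). Total weight W = 353; half-weight = 176.5.
Sort by position and accumulate weight:
  km 3 (P, w=60) → cum 60
  km 8 (Q, w=60) → cum 120
  km 13 (R, w=100) → cum 220  ≥ 176.5 → median here
  km 15 (S, w=5) → cum 225
  km 22 (T, w=110) → cum 335
  km 23 (U, w=7) → cum 342
  km 30 (V, w=11) → cum 353
Optimal location: km 13.

x = 13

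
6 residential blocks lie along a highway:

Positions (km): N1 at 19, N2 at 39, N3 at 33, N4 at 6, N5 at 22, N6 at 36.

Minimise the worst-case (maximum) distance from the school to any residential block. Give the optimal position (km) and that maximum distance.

The 1-center on a line is the midpoint of the two extreme points: leftmost at 6, rightmost at 39.
Optimal location = (6 + 39)/2 = 22.5; maximum distance = (39 − 6)/2 = 16.5.

location 22.5, max distance 16.5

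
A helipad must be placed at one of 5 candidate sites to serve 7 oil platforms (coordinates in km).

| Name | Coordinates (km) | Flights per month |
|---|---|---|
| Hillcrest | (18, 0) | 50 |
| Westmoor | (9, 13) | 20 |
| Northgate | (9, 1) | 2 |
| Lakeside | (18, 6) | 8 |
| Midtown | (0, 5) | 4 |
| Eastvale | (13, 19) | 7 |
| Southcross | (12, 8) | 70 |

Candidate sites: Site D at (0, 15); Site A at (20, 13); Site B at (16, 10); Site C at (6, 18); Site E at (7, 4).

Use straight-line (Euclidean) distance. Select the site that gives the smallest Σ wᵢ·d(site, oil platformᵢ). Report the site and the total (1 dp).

Site B, total 1167.3 km

Total weighted distance at each candidate:
  Site D (0, 15): total = 2657.9
  Site A (20, 13): total = 1779.5
  Site B (16, 10): total = 1167.3
  Site C (6, 18): total = 2291.7
  Site E (7, 4): total = 1455.9
Minimum is at Site B with total 1167.3 km.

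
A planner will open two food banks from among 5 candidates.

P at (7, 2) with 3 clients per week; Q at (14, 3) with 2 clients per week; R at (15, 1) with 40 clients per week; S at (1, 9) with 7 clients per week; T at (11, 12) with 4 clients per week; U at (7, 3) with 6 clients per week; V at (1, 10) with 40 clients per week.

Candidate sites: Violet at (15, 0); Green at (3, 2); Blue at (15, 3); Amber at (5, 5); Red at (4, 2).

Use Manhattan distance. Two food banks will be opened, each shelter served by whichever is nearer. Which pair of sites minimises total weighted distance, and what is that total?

Evaluate every pair (each demand assigned to the nearer of the two):
  {Violet, Amber}: total = 555
  {Blue, Amber}: total = 589
  {Violet, Green}: total = 617
  {Green, Blue}: total = 639
  {Violet, Red}: total = 655
  {Blue, Red}: total = 677
  {Amber, Red}: total = 1003
  {Green, Amber}: total = 1046
  {Green, Red}: total = 1066
  {Violet, Blue}: total = 1149
Best pair: {Violet, Amber} with total 555.

{Violet, Amber}, total 555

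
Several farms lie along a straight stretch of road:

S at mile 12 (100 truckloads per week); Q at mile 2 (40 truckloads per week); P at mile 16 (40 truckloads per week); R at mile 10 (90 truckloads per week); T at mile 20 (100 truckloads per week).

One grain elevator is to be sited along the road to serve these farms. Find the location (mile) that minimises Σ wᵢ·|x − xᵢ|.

x = 12

For a sum of weighted absolute distances on a line, the optimum is the weighted median (not the mean). Total weight W = 370; half-weight = 185.
Sort by position and accumulate weight:
  mile 2 (Q, w=40) → cum 40
  mile 10 (R, w=90) → cum 130
  mile 12 (S, w=100) → cum 230  ≥ 185 → median here
  mile 16 (P, w=40) → cum 270
  mile 20 (T, w=100) → cum 370
Optimal location: mile 12.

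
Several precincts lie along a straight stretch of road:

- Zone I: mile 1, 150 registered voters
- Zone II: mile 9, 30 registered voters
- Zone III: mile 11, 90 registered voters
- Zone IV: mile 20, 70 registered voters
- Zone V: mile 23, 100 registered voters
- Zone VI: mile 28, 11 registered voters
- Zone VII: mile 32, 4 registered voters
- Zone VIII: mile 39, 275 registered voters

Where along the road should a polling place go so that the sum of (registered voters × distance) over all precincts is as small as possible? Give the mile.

x = 23

For a sum of weighted absolute distances on a line, the optimum is the weighted median (not the mean). Total weight W = 730; half-weight = 365.
Sort by position and accumulate weight:
  mile 1 (Zone I, w=150) → cum 150
  mile 9 (Zone II, w=30) → cum 180
  mile 11 (Zone III, w=90) → cum 270
  mile 20 (Zone IV, w=70) → cum 340
  mile 23 (Zone V, w=100) → cum 440  ≥ 365 → median here
  mile 28 (Zone VI, w=11) → cum 451
  mile 32 (Zone VII, w=4) → cum 455
  mile 39 (Zone VIII, w=275) → cum 730
Optimal location: mile 23.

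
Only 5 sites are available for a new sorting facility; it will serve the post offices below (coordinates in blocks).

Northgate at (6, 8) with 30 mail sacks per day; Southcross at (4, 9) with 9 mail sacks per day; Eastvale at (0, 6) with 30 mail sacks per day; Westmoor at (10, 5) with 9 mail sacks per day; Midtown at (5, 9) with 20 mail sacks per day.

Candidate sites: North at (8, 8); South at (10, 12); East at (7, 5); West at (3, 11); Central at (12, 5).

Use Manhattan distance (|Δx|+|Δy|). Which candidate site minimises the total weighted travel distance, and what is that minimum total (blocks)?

North, total 530 blocks

Total weighted distance at each candidate:
  North (8, 8): total = 530
  South (10, 12): total = 1024
  East (7, 5): total = 570
  West (3, 11): total = 644
  Central (12, 5): total = 1006
Minimum is at North with total 530 blocks.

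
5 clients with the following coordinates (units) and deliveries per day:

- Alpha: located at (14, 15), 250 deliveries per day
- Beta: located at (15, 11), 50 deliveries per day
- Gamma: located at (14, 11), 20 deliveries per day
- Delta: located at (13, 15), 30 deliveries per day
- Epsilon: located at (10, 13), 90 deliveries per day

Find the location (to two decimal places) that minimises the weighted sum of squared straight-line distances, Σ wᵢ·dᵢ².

The minimiser of Σwᵢ‖p−pᵢ‖² is the weighted centroid p* = (Σwᵢpᵢ)/(Σwᵢ).
Σwᵢ = 440.
Σwᵢxᵢ = 250·14 + 50·15 + 20·14 + 30·13 + 90·10 = 5820.
Σwᵢyᵢ = 250·15 + 50·11 + 20·11 + 30·15 + 90·13 = 6140.
x* = 5820/440 = 13.23, y* = 6140/440 = 13.95.

(13.23, 13.95)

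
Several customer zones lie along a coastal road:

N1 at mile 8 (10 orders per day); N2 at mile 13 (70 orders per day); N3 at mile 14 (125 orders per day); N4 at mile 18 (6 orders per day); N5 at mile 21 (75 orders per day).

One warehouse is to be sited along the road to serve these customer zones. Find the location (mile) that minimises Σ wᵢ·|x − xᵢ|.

x = 14

For a sum of weighted absolute distances on a line, the optimum is the weighted median (not the mean). Total weight W = 286; half-weight = 143.
Sort by position and accumulate weight:
  mile 8 (N1, w=10) → cum 10
  mile 13 (N2, w=70) → cum 80
  mile 14 (N3, w=125) → cum 205  ≥ 143 → median here
  mile 18 (N4, w=6) → cum 211
  mile 21 (N5, w=75) → cum 286
Optimal location: mile 14.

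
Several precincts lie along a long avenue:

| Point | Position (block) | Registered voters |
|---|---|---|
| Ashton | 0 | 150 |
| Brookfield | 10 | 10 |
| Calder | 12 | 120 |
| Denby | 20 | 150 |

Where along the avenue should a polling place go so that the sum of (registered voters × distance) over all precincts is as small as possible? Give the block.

For a sum of weighted absolute distances on a line, the optimum is the weighted median (not the mean). Total weight W = 430; half-weight = 215.
Sort by position and accumulate weight:
  block 0 (Ashton, w=150) → cum 150
  block 10 (Brookfield, w=10) → cum 160
  block 12 (Calder, w=120) → cum 280  ≥ 215 → median here
  block 20 (Denby, w=150) → cum 430
Optimal location: block 12.

x = 12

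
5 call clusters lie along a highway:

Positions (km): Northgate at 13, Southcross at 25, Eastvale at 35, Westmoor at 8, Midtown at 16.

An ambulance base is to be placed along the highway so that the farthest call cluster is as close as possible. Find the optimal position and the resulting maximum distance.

location 21.5, max distance 13.5

The 1-center on a line is the midpoint of the two extreme points: leftmost at 8, rightmost at 35.
Optimal location = (8 + 35)/2 = 21.5; maximum distance = (35 − 8)/2 = 13.5.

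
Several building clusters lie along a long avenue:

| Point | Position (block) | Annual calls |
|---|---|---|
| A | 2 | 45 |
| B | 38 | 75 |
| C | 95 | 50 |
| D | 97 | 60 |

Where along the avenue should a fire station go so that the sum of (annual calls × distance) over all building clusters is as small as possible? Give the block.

For a sum of weighted absolute distances on a line, the optimum is the weighted median (not the mean). Total weight W = 230; half-weight = 115.
Sort by position and accumulate weight:
  block 2 (A, w=45) → cum 45
  block 38 (B, w=75) → cum 120  ≥ 115 → median here
  block 95 (C, w=50) → cum 170
  block 97 (D, w=60) → cum 230
Optimal location: block 38.

x = 38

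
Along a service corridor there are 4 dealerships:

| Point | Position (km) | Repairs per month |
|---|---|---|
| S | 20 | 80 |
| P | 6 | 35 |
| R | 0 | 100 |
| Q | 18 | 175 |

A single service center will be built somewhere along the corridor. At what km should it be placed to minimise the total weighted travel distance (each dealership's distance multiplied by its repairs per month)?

x = 18

For a sum of weighted absolute distances on a line, the optimum is the weighted median (not the mean). Total weight W = 390; half-weight = 195.
Sort by position and accumulate weight:
  km 0 (R, w=100) → cum 100
  km 6 (P, w=35) → cum 135
  km 18 (Q, w=175) → cum 310  ≥ 195 → median here
  km 20 (S, w=80) → cum 390
Optimal location: km 18.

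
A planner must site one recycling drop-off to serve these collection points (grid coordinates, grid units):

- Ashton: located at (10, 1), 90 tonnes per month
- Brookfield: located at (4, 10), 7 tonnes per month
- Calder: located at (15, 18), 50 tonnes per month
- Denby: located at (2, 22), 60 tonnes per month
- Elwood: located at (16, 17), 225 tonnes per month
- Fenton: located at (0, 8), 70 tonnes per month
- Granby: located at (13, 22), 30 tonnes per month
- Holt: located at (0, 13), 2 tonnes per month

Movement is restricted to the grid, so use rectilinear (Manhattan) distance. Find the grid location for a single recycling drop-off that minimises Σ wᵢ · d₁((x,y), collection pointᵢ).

(15, 17)

Manhattan distance separates: Σwᵢ(|x−xᵢ|+|y−yᵢ|) = Σwᵢ|x−xᵢ| + Σwᵢ|y−yᵢ|, so x and y are optimised independently as 1-D weighted medians.
Total weight W = 534; half = 267.
x-coordinate, sorted with cumulative weight:
  x=0 (Fenton, w=70) cum 70
  x=0 (Holt, w=2) cum 72
  x=2 (Denby, w=60) cum 132
  x=4 (Brookfield, w=7) cum 139
  x=10 (Ashton, w=90) cum 229
  x=13 (Granby, w=30) cum 259
  x=15 (Calder, w=50) cum 309  ← median
  x=16 (Elwood, w=225) cum 534
⇒ x* = 15
y-coordinate, sorted with cumulative weight:
  y=1 (Ashton, w=90) cum 90
  y=8 (Fenton, w=70) cum 160
  y=10 (Brookfield, w=7) cum 167
  y=13 (Holt, w=2) cum 169
  y=17 (Elwood, w=225) cum 394  ← median
  y=18 (Calder, w=50) cum 444
  y=22 (Denby, w=60) cum 504
  y=22 (Granby, w=30) cum 534
⇒ y* = 17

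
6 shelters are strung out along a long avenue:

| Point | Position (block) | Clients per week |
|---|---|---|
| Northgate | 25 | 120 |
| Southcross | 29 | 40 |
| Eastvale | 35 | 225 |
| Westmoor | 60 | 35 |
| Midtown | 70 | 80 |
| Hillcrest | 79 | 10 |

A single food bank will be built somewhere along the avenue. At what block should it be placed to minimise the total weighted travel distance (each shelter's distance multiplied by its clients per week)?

For a sum of weighted absolute distances on a line, the optimum is the weighted median (not the mean). Total weight W = 510; half-weight = 255.
Sort by position and accumulate weight:
  block 25 (Northgate, w=120) → cum 120
  block 29 (Southcross, w=40) → cum 160
  block 35 (Eastvale, w=225) → cum 385  ≥ 255 → median here
  block 60 (Westmoor, w=35) → cum 420
  block 70 (Midtown, w=80) → cum 500
  block 79 (Hillcrest, w=10) → cum 510
Optimal location: block 35.

x = 35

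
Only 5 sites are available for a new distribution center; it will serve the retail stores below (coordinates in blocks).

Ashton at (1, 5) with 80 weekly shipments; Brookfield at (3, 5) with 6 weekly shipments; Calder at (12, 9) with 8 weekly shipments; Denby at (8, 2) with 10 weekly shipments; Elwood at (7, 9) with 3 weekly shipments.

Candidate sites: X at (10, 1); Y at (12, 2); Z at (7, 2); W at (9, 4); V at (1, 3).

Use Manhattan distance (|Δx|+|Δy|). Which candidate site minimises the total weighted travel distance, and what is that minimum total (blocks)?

V, total 436 blocks

Total weighted distance at each candidate:
  X (10, 1): total = 1249
  Y (12, 2): total = 1324
  Z (7, 2): total = 889
  W (9, 4): total = 877
  V (1, 3): total = 436
Minimum is at V with total 436 blocks.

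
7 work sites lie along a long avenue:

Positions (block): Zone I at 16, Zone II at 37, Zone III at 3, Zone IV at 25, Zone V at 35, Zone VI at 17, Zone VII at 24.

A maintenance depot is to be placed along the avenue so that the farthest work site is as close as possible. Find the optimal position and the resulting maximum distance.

location 20, max distance 17

The 1-center on a line is the midpoint of the two extreme points: leftmost at 3, rightmost at 37.
Optimal location = (3 + 37)/2 = 20; maximum distance = (37 − 3)/2 = 17.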